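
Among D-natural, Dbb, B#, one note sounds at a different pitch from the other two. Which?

In 12-tone equal temperament, enharmonic equivalents share a pitch class. D is pitch class 2; Dbb is pitch class 0; B# is pitch class 0.
Dbb and B# share pitch class 0, while D is pitch class 2.

D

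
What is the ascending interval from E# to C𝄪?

major sixth

Counting letters E–F–G–A–B–C gives a sixth.
E#→C## = 9 semitones, exactly the major sixth.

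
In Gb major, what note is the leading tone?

Degree 7 takes the letter 6 steps above G, which is F.
In major, degree 7 sits 11 semitones above the tonic. Gb + 11 semitones is pitch class 5, spelled on F as F.

F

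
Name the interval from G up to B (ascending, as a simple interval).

major third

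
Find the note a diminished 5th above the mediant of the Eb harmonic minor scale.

The mediant of Eb harmonic minor is Gb.
A diminished fifth (6 semitones) above Gb lands on the letter D, giving Dbb.

Dbb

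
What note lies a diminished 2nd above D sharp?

Eb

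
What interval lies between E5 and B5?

perfect fifth

Counting letters E–F–G–A–B gives a fifth.
E→B = 7 semitones, exactly the perfect fifth.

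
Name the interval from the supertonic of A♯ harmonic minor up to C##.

major second

The supertonic of A# harmonic minor is B#.
B# up to C##: letters B→C make it a second; 2 semitones makes it major.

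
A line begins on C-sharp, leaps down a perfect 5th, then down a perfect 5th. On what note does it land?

B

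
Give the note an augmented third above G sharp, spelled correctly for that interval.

B##

G up a major third is B, so the target letter is B.
From G#, an augmented third is 5 semitones up: B##.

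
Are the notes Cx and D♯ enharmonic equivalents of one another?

Two spellings are enharmonically equivalent only if they share a pitch class.
Here C## → 2, D# → 3; 2 ≠ 3, so they are not.

No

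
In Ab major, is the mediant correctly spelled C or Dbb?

C

Each scale degree takes a distinct letter name. Degree 3 of a scale on A must use the letter C.
C and Dbb are enharmonically the same pitch, but only C uses the letter C, so it is the correct spelling here.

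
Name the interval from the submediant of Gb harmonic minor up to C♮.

The submediant of Gb harmonic minor is Ebb.
Ebb up to C: letters E→C make it a sixth; 10 semitones makes it augmented.

augmented sixth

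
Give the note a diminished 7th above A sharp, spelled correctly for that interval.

G

A up a major seventh is G#, so the target letter is G.
From A#, a diminished seventh is 9 semitones up: G.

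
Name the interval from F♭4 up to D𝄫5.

Counting letters F–G–A–B–C–D gives a sixth.
Fb→Dbb = 8 semitones, 1 narrower than the major sixth (9), so minor.

minor sixth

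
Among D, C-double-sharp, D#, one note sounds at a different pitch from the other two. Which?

D#

In 12-tone equal temperament, enharmonic equivalents share a pitch class. D is pitch class 2; C## is pitch class 2; D# is pitch class 3.
D and C## share pitch class 2, while D# is pitch class 3.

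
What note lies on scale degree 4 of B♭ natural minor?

Degree 4 takes the letter 3 steps above B, which is E.
In natural minor, degree 4 sits 5 semitones above the tonic. Bb + 5 semitones is pitch class 3, spelled on E as Eb.

Eb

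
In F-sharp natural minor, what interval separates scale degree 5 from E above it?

Scale degree 5 of F# natural minor is C#.
C# up to E: letters C→E make it a third; 3 semitones makes it minor.

minor third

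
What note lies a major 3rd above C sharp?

E#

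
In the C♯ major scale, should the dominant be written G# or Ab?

G#

Each scale degree takes a distinct letter name. Degree 5 of a scale on C must use the letter G.
G# and Ab are enharmonically the same pitch, but only G# uses the letter G, so it is the correct spelling here.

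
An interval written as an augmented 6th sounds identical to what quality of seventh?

An augmented sixth spans 10 semitones.
A seventh spanning 10 semitones is minor (the major seventh is 11).

minor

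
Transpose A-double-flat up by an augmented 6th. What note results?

F

A up a major sixth is F#, so the target letter is F.
From Abb, an augmented sixth is 10 semitones up: F.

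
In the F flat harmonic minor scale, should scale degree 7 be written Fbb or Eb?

Eb

Each scale degree takes a distinct letter name. Degree 7 of a scale on F must use the letter E.
Eb and Fbb are enharmonically the same pitch, but only Eb uses the letter E, so it is the correct spelling here.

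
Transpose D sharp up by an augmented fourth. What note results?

G##

A fourth above D lands on the letter G.
An augmented fourth spans 6 semitones, so D# moves to pitch class 9. On the letter G that is G##.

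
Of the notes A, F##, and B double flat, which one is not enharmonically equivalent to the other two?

F##

In 12-tone equal temperament, enharmonic equivalents share a pitch class. A is pitch class 9; F## is pitch class 7; Bbb is pitch class 9.
A and Bbb share pitch class 9, while F## is pitch class 7.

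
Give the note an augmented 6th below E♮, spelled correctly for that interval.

Gb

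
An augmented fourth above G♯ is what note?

G up a perfect fourth is C, so the target letter is C.
From G#, an augmented fourth is 6 semitones up: C##.

C##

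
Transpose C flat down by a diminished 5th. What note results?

F

A fifth below C lands on the letter F.
A diminished fifth spans 6 semitones, so Cb moves to pitch class 5. On the letter F that is F.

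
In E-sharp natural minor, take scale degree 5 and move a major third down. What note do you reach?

Scale degree 5 of E# natural minor is B#.
A major third (4 semitones) below B# lands on the letter G, giving G#.

G#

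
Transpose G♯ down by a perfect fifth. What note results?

A fifth below G lands on the letter C.
A perfect fifth spans 7 semitones, so G# moves to pitch class 1. On the letter C that is C#.

C#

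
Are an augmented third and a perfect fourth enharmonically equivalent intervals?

Yes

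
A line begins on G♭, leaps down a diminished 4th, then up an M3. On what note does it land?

A diminished fourth down from Gb is D (letter D, 4 semitones down).
A major third up from D is F# (letter F, 4 semitones up).

F#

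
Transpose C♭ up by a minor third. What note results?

Ebb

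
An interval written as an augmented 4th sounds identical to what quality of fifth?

diminished

An augmented fourth spans 6 semitones.
A fifth spanning 6 semitones is diminished (the perfect fifth is 7).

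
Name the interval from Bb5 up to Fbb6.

doubly diminished fifth

The letter names run B→F, a span of 4 letter steps, so the interval is some kind of fifth.
Bb to Fbb is 5 semitones. A perfect fifth is 7, so 5 makes it doubly diminished.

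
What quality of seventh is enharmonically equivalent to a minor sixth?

A minor sixth spans 8 semitones.
A seventh spanning 8 semitones is doubly diminished (the major seventh is 11).

doubly diminished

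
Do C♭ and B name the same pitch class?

Cb is pitch class 11; B is pitch class 11.
All spellings map to pitch class 11, so they are enharmonically equivalent.

Yes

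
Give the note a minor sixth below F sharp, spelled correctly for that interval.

F down a major sixth is Ab, so the target letter is A.
From F#, a minor sixth is 8 semitones down: A#.

A#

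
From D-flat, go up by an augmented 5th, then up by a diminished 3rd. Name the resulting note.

Cb

An augmented fifth up from Db is A (letter A, 8 semitones up).
A diminished third up from A is Cb (letter C, 2 semitones up).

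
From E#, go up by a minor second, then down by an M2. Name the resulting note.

E

A minor second up from E# is F# (letter F, 1 semitone up).
A major second down from F# is E (letter E, 2 semitones down).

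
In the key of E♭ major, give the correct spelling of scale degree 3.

The Eb major scale runs Eb F G Ab Bb C D.
Degree 3 is G.

G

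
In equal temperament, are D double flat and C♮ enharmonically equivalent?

Dbb is pitch class 0; C is pitch class 0.
All spellings map to pitch class 0, so they are enharmonically equivalent.

Yes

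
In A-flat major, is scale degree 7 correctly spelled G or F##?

Each scale degree takes a distinct letter name. Degree 7 of a scale on A must use the letter G.
G and F## are enharmonically the same pitch, but only G uses the letter G, so it is the correct spelling here.

G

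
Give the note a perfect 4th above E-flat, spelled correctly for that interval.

Ab

E up a perfect fourth is A, so the target letter is A.
From Eb, a perfect fourth is 5 semitones up: Ab.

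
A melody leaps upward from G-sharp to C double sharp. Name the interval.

Counting letters G–A–B–C gives a fourth.
G#→C## = 6 semitones, 1 wider than the perfect fourth (5), so augmented.

augmented fourth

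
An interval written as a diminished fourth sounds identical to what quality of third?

major

A diminished fourth spans 4 semitones.
A third spanning 4 semitones is major (the major third is 4).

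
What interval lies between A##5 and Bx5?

major second

Counting letters A–B gives a second.
A##→B## = 2 semitones, exactly the major second.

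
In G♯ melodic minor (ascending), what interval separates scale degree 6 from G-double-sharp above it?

Scale degree 6 of G# melodic minor (ascending) is E#.
E# up to G##: letters E→G make it a third; 4 semitones makes it major.

major third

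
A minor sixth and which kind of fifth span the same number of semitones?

A minor sixth spans 8 semitones.
A fifth spanning 8 semitones is augmented (the perfect fifth is 7).

augmented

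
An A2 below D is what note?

Cb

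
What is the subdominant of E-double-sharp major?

Degree 4 takes the letter 3 steps above E, which is A.
In major, degree 4 sits 5 semitones above the tonic. E## + 5 semitones is pitch class 11, spelled on A as A##.

A##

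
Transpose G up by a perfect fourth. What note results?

G up a perfect fourth is C, so the target letter is C.
From G, a perfect fourth is 5 semitones up: C.

C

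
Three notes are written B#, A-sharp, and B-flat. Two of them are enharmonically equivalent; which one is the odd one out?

In 12-tone equal temperament, enharmonic equivalents share a pitch class. B# is pitch class 0; A# is pitch class 10; Bb is pitch class 10.
A# and Bb share pitch class 10, while B# is pitch class 0.

B#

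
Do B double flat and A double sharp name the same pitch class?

Bbb is pitch class 9; A## is pitch class 11.
The pitch classes differ (9 vs. 11), so they are not enharmonic equivalents.

No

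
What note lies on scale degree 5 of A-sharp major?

E#

Degree 5 takes the letter 4 steps above A, which is E.
In major, degree 5 sits 7 semitones above the tonic. A# + 7 semitones is pitch class 5, spelled on E as E#.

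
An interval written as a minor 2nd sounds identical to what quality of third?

A minor second spans 1 semitone.
A third spanning 1 semitone is doubly diminished (the major third is 4).

doubly diminished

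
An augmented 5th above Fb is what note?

C

A fifth above F lands on the letter C.
An augmented fifth spans 8 semitones, so Fb moves to pitch class 0. On the letter C that is C.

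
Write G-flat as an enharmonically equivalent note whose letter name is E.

E##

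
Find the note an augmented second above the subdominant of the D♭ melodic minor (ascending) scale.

The subdominant of Db melodic minor (ascending) is Gb.
An augmented second (3 semitones) above Gb lands on the letter A, giving A.

A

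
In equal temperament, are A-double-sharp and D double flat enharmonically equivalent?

No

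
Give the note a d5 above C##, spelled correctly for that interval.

G#

C up a perfect fifth is G, so the target letter is G.
From C##, a diminished fifth is 6 semitones up: G#.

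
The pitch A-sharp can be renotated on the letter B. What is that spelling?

A# is pitch class 10. The letter B alone is pitch class 11.
To reach pitch class 10 from B requires an offset of -1 semitone, i.e. flat: Bb.

Bb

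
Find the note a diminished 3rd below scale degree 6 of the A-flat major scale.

D#

Scale degree 6 of Ab major is F.
A diminished third (2 semitones) below F lands on the letter D, giving D#.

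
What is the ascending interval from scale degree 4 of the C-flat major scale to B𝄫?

Scale degree 4 of Cb major is Fb.
Fb up to Bbb: letters F→B make it a fourth; 5 semitones makes it perfect.

perfect fourth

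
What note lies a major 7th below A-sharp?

A down a major seventh is Bb, so the target letter is B.
From A#, a major seventh is 11 semitones down: B.

B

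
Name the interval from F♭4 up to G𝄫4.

minor second

Counting letters F–G gives a second.
Fb→Gbb = 1 semitone, 1 narrower than the major second (2), so minor.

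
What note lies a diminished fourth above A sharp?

D

A fourth above A lands on the letter D.
A diminished fourth spans 4 semitones, so A# moves to pitch class 2. On the letter D that is D.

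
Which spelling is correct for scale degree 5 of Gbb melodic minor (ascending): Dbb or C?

Dbb

Each scale degree takes a distinct letter name. Degree 5 of a scale on G must use the letter D.
Dbb and C are enharmonically the same pitch, but only Dbb uses the letter D, so it is the correct spelling here.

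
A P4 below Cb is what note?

A fourth below C lands on the letter G.
A perfect fourth spans 5 semitones, so Cb moves to pitch class 6. On the letter G that is Gb.

Gb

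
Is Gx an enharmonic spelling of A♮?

Yes

G## = pitch class 9 and A = pitch class 9 — the same pitch class, so they are enharmonic equivalents.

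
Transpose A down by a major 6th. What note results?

A down a major sixth is C, so the target letter is C.
From A, a major sixth is 9 semitones down: C.

C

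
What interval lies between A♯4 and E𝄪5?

The letter names run A→E, a span of 4 letter steps, so the interval is some kind of fifth.
A# to E## is 8 semitones. A perfect fifth is 7, so 8 makes it augmented.

augmented fifth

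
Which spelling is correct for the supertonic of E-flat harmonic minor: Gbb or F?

F

Each scale degree takes a distinct letter name. Degree 2 of a scale on E must use the letter F.
F and Gbb are enharmonically the same pitch, but only F uses the letter F, so it is the correct spelling here.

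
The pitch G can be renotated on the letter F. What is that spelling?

F##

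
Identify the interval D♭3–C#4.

augmented seventh

The letter names run D→C, a span of 6 letter steps, so the interval is some kind of seventh.
Db to C# is 12 semitones. A major seventh is 11, so 12 makes it augmented.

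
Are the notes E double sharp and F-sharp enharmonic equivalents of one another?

Yes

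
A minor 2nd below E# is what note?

D##

E down a major second is D, so the target letter is D.
From E#, a minor second is 1 semitone down: D##.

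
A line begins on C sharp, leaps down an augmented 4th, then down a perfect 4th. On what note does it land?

An augmented fourth down from C# is G (letter G, 6 semitones down).
A perfect fourth down from G is D (letter D, 5 semitones down).

D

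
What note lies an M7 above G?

G up a major seventh is F#, so the target letter is F.
From G, a major seventh is 11 semitones up: F#.

F#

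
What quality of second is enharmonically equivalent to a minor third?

A minor third spans 3 semitones.
A second spanning 3 semitones is augmented (the major second is 2).

augmented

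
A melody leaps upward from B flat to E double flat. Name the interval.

diminished fourth

Counting letters B–C–D–E gives a fourth.
Bb→Ebb = 4 semitones, 1 narrower than the perfect fourth (5), so diminished.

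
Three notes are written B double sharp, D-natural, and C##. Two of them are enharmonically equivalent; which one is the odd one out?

B##

In 12-tone equal temperament, enharmonic equivalents share a pitch class. B## is pitch class 1; D is pitch class 2; C## is pitch class 2.
D and C## share pitch class 2, while B## is pitch class 1.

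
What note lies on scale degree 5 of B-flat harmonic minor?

Degree 5 takes the letter 4 steps above B, which is F.
In harmonic minor, degree 5 sits 7 semitones above the tonic. Bb + 7 semitones is pitch class 5, spelled on F as F.

F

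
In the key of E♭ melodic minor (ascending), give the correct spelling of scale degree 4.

Degree 4 takes the letter 3 steps above E, which is A.
In melodic minor (ascending), degree 4 sits 5 semitones above the tonic. Eb + 5 semitones is pitch class 8, spelled on A as Ab.

Ab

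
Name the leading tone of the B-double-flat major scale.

Degree 7 takes the letter 6 steps above B, which is A.
In major, degree 7 sits 11 semitones above the tonic. Bbb + 11 semitones is pitch class 8, spelled on A as Ab.

Ab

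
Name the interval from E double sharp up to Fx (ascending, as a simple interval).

The letter names run E→F, a span of 1 letter step, so the interval is some kind of second.
E## to F## is 1 semitone. A major second is 2, so 1 makes it minor.

minor second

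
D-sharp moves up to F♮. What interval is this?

Counting letters D–E–F gives a third.
D#→F = 2 semitones, 2 narrower than the major third (4), so diminished.

diminished third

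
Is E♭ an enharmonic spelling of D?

No

Eb is pitch class 3; D is pitch class 2.
The pitch classes differ (3 vs. 2), so they are not enharmonic equivalents.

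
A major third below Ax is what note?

A down a major third is F, so the target letter is F.
From A##, a major third is 4 semitones down: F##.

F##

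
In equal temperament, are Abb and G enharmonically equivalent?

Abb is pitch class 7; G is pitch class 7.
All spellings map to pitch class 7, so they are enharmonically equivalent.

Yes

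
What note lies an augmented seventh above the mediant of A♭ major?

The mediant of Ab major is C.
An augmented seventh (12 semitones) above C lands on the letter B, giving B#.

B#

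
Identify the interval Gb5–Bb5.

major third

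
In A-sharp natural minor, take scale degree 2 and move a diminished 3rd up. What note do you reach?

D

Scale degree 2 of A# natural minor is B#.
A diminished third (2 semitones) above B# lands on the letter D, giving D.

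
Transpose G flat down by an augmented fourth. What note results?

A fourth below G lands on the letter D.
An augmented fourth spans 6 semitones, so Gb moves to pitch class 0. On the letter D that is Dbb.

Dbb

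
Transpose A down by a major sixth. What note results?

A sixth below A lands on the letter C.
A major sixth spans 9 semitones, so A moves to pitch class 0. On the letter C that is C.

C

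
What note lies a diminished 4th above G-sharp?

A fourth above G lands on the letter C.
A diminished fourth spans 4 semitones, so G# moves to pitch class 0. On the letter C that is C.

C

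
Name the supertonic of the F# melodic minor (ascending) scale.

Degree 2 takes the letter 1 step above F, which is G.
In melodic minor (ascending), degree 2 sits 2 semitones above the tonic. F# + 2 semitones is pitch class 8, spelled on G as G#.

G#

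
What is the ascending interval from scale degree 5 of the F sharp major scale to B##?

augmented seventh

Scale degree 5 of F# major is C#.
C# up to B##: letters C→B make it a seventh; 12 semitones makes it augmented.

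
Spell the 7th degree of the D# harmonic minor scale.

C##

The D# harmonic minor scale runs D# E# F# G# A# B C##.
Degree 7 is C##.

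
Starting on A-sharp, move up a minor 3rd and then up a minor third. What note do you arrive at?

A minor third up from A# is C# (letter C, 3 semitones up).
A minor third up from C# is E (letter E, 3 semitones up).

E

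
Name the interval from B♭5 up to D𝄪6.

doubly augmented third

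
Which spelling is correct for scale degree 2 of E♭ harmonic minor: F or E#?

Each scale degree takes a distinct letter name. Degree 2 of a scale on E must use the letter F.
F and E# are enharmonically the same pitch, but only F uses the letter F, so it is the correct spelling here.

F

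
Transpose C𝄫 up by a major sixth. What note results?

A sixth above C lands on the letter A.
A major sixth spans 9 semitones, so Cbb moves to pitch class 7. On the letter A that is Abb.

Abb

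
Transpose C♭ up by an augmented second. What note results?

D

A second above C lands on the letter D.
An augmented second spans 3 semitones, so Cb moves to pitch class 2. On the letter D that is D.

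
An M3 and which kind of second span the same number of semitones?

A major third spans 4 semitones.
A second spanning 4 semitones is doubly augmented (the major second is 2).

doubly augmented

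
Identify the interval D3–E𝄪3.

doubly augmented second

Counting letters D–E gives a second.
D→E## = 4 semitones, 2 wider than the major second (2), so doubly augmented.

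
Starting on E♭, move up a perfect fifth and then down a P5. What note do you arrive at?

Eb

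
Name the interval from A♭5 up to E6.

augmented fifth

The letter names run A→E, a span of 4 letter steps, so the interval is some kind of fifth.
Ab to E is 8 semitones. A perfect fifth is 7, so 8 makes it augmented.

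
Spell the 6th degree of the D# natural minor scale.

B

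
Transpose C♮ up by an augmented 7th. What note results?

B#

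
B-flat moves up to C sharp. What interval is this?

The letter names run B→C, a span of 1 letter step, so the interval is some kind of second.
Bb to C# is 3 semitones. A major second is 2, so 3 makes it augmented.

augmented second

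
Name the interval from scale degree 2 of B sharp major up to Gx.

perfect fifth

Scale degree 2 of B# major is C##.
C## up to G##: letters C→G make it a fifth; 7 semitones makes it perfect.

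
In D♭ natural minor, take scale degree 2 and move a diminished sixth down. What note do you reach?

Scale degree 2 of Db natural minor is Eb.
A diminished sixth (7 semitones) below Eb lands on the letter G, giving G#.

G#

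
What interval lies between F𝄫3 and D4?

The letter names run F→D, a span of 5 letter steps, so the interval is some kind of sixth.
Fbb to D is 11 semitones. A major sixth is 9, so 11 makes it doubly augmented.

doubly augmented sixth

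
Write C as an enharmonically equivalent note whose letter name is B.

B#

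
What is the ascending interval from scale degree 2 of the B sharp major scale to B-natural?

Scale degree 2 of B# major is C##.
C## up to B: letters C→B make it a seventh; 9 semitones makes it diminished.

diminished seventh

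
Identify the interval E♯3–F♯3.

minor second

Counting letters E–F gives a second.
E#→F# = 1 semitone, 1 narrower than the major second (2), so minor.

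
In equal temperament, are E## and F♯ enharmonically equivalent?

Yes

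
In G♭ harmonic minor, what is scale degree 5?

Db

The Gb harmonic minor scale runs Gb Ab Bbb Cb Db Ebb F.
Degree 5 is Db.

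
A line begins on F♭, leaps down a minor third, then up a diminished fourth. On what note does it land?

Gbb

A minor third down from Fb is Db (letter D, 3 semitones down).
A diminished fourth up from Db is Gbb (letter G, 4 semitones up).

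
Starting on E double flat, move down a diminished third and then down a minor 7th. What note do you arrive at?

D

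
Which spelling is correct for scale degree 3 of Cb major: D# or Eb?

Eb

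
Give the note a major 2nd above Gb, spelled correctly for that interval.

G up a major second is A, so the target letter is A.
From Gb, a major second is 2 semitones up: Ab.

Ab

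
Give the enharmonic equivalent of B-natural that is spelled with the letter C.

Cb

B is pitch class 11. The letter C alone is pitch class 0.
To reach pitch class 11 from C requires an offset of -1 semitone, i.e. flat: Cb.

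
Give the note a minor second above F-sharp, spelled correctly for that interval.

A second above F lands on the letter G.
A minor second spans 1 semitone, so F# moves to pitch class 7. On the letter G that is G.

G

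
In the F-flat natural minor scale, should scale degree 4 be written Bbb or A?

Bbb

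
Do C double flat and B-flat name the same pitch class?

Yes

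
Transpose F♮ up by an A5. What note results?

C#

F up a perfect fifth is C, so the target letter is C.
From F, an augmented fifth is 8 semitones up: C#.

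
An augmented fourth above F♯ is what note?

B#

A fourth above F lands on the letter B.
An augmented fourth spans 6 semitones, so F# moves to pitch class 0. On the letter B that is B#.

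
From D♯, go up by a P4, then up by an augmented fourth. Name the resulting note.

C##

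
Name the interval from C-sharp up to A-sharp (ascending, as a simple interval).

The letter names run C→A, a span of 5 letter steps, so the interval is some kind of sixth.
C# to A# is 9 semitones. A major sixth is 9, so 9 makes it major.

major sixth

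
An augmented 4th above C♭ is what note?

A fourth above C lands on the letter F.
An augmented fourth spans 6 semitones, so Cb moves to pitch class 5. On the letter F that is F.

F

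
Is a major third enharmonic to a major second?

No

A major third spans 4 semitones; a major second spans 2.
The spans differ, so they are not enharmonic equivalents.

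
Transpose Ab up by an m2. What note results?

Bbb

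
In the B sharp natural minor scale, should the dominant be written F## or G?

F##

Each scale degree takes a distinct letter name. Degree 5 of a scale on B must use the letter F.
F## and G are enharmonically the same pitch, but only F## uses the letter F, so it is the correct spelling here.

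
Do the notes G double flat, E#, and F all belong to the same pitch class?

Yes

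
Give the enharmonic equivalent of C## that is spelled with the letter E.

C## is pitch class 2. The letter E alone is pitch class 4.
To reach pitch class 2 from E requires an offset of -2 semitones, i.e. double flat: Ebb.

Ebb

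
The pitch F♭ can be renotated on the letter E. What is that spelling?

Plain E sits at the same pitch as Fb, so on the letter E the same pitch needs a natural: E.

E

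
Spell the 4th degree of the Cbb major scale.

Fbb

Degree 4 takes the letter 3 steps above C, which is F.
In major, degree 4 sits 5 semitones above the tonic. Cbb + 5 semitones is pitch class 3, spelled on F as Fbb.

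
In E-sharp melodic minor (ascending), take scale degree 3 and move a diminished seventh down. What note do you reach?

A##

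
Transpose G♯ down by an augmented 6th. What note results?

Bb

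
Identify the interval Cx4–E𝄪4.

major third

Counting letters C–D–E gives a third.
C##→E## = 4 semitones, exactly the major third.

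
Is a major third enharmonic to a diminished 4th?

Yes

A major third spans 4 semitones; a diminished fourth spans 4.
They are enharmonically equivalent.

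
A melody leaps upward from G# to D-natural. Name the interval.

The letter names run G→D, a span of 4 letter steps, so the interval is some kind of fifth.
G# to D is 6 semitones. A perfect fifth is 7, so 6 makes it diminished.

diminished fifth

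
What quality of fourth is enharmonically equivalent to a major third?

A major third spans 4 semitones.
A fourth spanning 4 semitones is diminished (the perfect fourth is 5).

diminished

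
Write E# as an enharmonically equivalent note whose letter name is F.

F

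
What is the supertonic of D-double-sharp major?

E##

Degree 2 takes the letter 1 step above D, which is E.
In major, degree 2 sits 2 semitones above the tonic. D## + 2 semitones is pitch class 6, spelled on E as E##.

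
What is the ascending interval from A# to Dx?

augmented fourth

The letter names run A→D, a span of 3 letter steps, so the interval is some kind of fourth.
A# to D## is 6 semitones. A perfect fourth is 5, so 6 makes it augmented.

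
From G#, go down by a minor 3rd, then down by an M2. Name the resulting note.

D#

A minor third down from G# is E# (letter E, 3 semitones down).
A major second down from E# is D# (letter D, 2 semitones down).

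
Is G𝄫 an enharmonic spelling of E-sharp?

Yes

Gbb is pitch class 5; E# is pitch class 5.
All spellings map to pitch class 5, so they are enharmonically equivalent.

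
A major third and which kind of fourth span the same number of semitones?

diminished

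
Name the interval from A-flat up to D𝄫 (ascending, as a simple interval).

The letter names run A→D, a span of 3 letter steps, so the interval is some kind of fourth.
Ab to Dbb is 4 semitones. A perfect fourth is 5, so 4 makes it diminished.

diminished fourth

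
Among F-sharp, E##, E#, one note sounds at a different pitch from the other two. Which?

In 12-tone equal temperament, enharmonic equivalents share a pitch class. F# is pitch class 6; E## is pitch class 6; E# is pitch class 5.
F# and E## share pitch class 6, while E# is pitch class 5.

E#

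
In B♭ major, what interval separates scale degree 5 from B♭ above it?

perfect fourth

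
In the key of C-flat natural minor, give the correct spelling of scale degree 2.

Degree 2 takes the letter 1 step above C, which is D.
In natural minor, degree 2 sits 2 semitones above the tonic. Cb + 2 semitones is pitch class 1, spelled on D as Db.

Db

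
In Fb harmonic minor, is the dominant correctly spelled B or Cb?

Cb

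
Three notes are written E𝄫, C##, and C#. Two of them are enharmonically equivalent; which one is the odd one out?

C#

In 12-tone equal temperament, enharmonic equivalents share a pitch class. Ebb is pitch class 2; C## is pitch class 2; C# is pitch class 1.
Ebb and C## share pitch class 2, while C# is pitch class 1.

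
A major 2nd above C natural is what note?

D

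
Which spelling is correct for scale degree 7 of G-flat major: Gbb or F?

Each scale degree takes a distinct letter name. Degree 7 of a scale on G must use the letter F.
F and Gbb are enharmonically the same pitch, but only F uses the letter F, so it is the correct spelling here.

F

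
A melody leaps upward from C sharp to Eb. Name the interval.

The letter names run C→E, a span of 2 letter steps, so the interval is some kind of third.
C# to Eb is 2 semitones. A major third is 4, so 2 makes it diminished.

diminished third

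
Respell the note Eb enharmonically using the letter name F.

Eb is pitch class 3. The letter F alone is pitch class 5.
To reach pitch class 3 from F requires an offset of -2 semitones, i.e. double flat: Fbb.

Fbb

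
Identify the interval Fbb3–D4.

doubly augmented sixth

Counting letters F–G–A–B–C–D gives a sixth.
Fbb→D = 11 semitones, 2 wider than the major sixth (9), so doubly augmented.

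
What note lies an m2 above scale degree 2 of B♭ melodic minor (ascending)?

Db

Scale degree 2 of Bb melodic minor (ascending) is C.
A minor second (1 semitone) above C lands on the letter D, giving Db.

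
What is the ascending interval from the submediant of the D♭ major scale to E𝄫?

The submediant of Db major is Bb.
Bb up to Ebb: letters B→E make it a fourth; 4 semitones makes it diminished.

diminished fourth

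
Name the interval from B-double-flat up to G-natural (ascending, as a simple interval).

augmented sixth

The letter names run B→G, a span of 5 letter steps, so the interval is some kind of sixth.
Bbb to G is 10 semitones. A major sixth is 9, so 10 makes it augmented.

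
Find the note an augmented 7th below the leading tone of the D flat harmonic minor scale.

Dbb

The leading tone of Db harmonic minor is C.
An augmented seventh (12 semitones) below C lands on the letter D, giving Dbb.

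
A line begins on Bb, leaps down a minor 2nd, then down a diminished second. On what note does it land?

A minor second down from Bb is A (letter A, 1 semitone down).
A diminished second down from A is G## (letter G, 0 semitones down).

G##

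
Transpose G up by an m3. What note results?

Bb

A third above G lands on the letter B.
A minor third spans 3 semitones, so G moves to pitch class 10. On the letter B that is Bb.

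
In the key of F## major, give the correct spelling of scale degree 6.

The F## major scale runs F## G## A## B# C## D## E##.
Degree 6 is D##.

D##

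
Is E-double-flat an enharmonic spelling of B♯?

No

Two spellings are enharmonically equivalent only if they share a pitch class.
Here Ebb → 2, B# → 0; 0 ≠ 2, so they are not.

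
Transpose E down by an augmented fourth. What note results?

Bb

A fourth below E lands on the letter B.
An augmented fourth spans 6 semitones, so E moves to pitch class 10. On the letter B that is Bb.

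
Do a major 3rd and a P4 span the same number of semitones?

No

A major third spans 4 semitones; a perfect fourth spans 5.
The spans differ, so they are not enharmonic equivalents.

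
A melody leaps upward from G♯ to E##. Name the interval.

Counting letters G–A–B–C–D–E gives a sixth.
G#→E## = 10 semitones, 1 wider than the major sixth (9), so augmented.

augmented sixth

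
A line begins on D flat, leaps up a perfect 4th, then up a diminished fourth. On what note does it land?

Cbb

A perfect fourth up from Db is Gb (letter G, 5 semitones up).
A diminished fourth up from Gb is Cbb (letter C, 4 semitones up).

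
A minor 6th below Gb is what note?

Bb

A sixth below G lands on the letter B.
A minor sixth spans 8 semitones, so Gb moves to pitch class 10. On the letter B that is Bb.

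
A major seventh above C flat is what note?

A seventh above C lands on the letter B.
A major seventh spans 11 semitones, so Cb moves to pitch class 10. On the letter B that is Bb.

Bb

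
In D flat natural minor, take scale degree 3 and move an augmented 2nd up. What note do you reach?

Scale degree 3 of Db natural minor is Fb.
An augmented second (3 semitones) above Fb lands on the letter G, giving G.

G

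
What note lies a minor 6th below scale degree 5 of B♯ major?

Scale degree 5 of B# major is F##.
A minor sixth (8 semitones) below F## lands on the letter A, giving A##.

A##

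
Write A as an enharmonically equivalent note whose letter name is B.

Plain B sits 2 semitones above A, so on the letter B the same pitch needs a double flat: Bbb.

Bbb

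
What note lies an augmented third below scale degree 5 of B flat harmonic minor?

Scale degree 5 of Bb harmonic minor is F.
An augmented third (5 semitones) below F lands on the letter D, giving Dbb.

Dbb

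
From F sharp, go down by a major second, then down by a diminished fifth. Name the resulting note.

A major second down from F# is E (letter E, 2 semitones down).
A diminished fifth down from E is A# (letter A, 6 semitones down).

A#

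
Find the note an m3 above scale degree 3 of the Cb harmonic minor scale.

Gbb

Scale degree 3 of Cb harmonic minor is Ebb.
A minor third (3 semitones) above Ebb lands on the letter G, giving Gbb.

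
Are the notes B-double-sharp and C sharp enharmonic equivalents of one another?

Yes

B## is pitch class 1; C# is pitch class 1.
All spellings map to pitch class 1, so they are enharmonically equivalent.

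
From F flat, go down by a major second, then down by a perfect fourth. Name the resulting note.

Bbb

A major second down from Fb is Ebb (letter E, 2 semitones down).
A perfect fourth down from Ebb is Bbb (letter B, 5 semitones down).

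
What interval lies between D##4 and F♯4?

diminished third

The letter names run D→F, a span of 2 letter steps, so the interval is some kind of third.
D## to F# is 2 semitones. A major third is 4, so 2 makes it diminished.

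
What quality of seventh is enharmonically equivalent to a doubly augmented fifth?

diminished

A doubly augmented fifth spans 9 semitones.
A seventh spanning 9 semitones is diminished (the major seventh is 11).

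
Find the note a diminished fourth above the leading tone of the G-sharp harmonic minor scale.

B

The leading tone of G# harmonic minor is F##.
A diminished fourth (4 semitones) above F## lands on the letter B, giving B.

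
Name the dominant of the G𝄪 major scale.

D##

Degree 5 takes the letter 4 steps above G, which is D.
In major, degree 5 sits 7 semitones above the tonic. G## + 7 semitones is pitch class 4, spelled on D as D##.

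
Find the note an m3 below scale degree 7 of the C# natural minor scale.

G#

Scale degree 7 of C# natural minor is B.
A minor third (3 semitones) below B lands on the letter G, giving G#.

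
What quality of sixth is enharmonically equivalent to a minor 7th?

A minor seventh spans 10 semitones.
A sixth spanning 10 semitones is augmented (the major sixth is 9).

augmented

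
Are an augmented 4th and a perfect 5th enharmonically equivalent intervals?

No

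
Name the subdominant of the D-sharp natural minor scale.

G#

Degree 4 takes the letter 3 steps above D, which is G.
In natural minor, degree 4 sits 5 semitones above the tonic. D# + 5 semitones is pitch class 8, spelled on G as G#.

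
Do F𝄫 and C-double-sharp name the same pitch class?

No

Two spellings are enharmonically equivalent only if they share a pitch class.
Here Fbb → 3, C## → 2; 2 ≠ 3, so they are not.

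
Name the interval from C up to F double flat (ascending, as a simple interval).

doubly diminished fourth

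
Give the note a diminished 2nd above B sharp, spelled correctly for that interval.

C

B up a major second is C#, so the target letter is C.
From B#, a diminished second is 0 semitones up: C.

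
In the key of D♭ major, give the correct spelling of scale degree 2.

The Db major scale runs Db Eb F Gb Ab Bb C.
Degree 2 is Eb.

Eb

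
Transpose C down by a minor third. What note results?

A

A third below C lands on the letter A.
A minor third spans 3 semitones, so C moves to pitch class 9. On the letter A that is A.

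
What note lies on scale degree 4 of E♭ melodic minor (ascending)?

The Eb melodic minor (ascending) scale runs Eb F Gb Ab Bb C D.
Degree 4 is Ab.

Ab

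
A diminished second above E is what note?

Fb

E up a major second is F#, so the target letter is F.
From E, a diminished second is 0 semitones up: Fb.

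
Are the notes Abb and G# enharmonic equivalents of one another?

Abb is pitch class 7; G# is pitch class 8.
The pitch classes differ (7 vs. 8), so they are not enharmonic equivalents.

No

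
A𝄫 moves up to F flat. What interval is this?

major sixth

The letter names run A→F, a span of 5 letter steps, so the interval is some kind of sixth.
Abb to Fb is 9 semitones. A major sixth is 9, so 9 makes it major.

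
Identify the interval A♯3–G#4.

The letter names run A→G, a span of 6 letter steps, so the interval is some kind of seventh.
A# to G# is 10 semitones. A major seventh is 11, so 10 makes it minor.

minor seventh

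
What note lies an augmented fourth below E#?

E down a perfect fourth is B, so the target letter is B.
From E#, an augmented fourth is 6 semitones down: B.

B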